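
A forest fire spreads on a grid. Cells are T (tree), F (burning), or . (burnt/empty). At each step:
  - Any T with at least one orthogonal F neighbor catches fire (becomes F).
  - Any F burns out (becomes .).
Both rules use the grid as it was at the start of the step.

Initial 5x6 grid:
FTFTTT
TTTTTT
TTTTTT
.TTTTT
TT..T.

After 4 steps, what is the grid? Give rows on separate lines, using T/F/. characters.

Step 1: 4 trees catch fire, 2 burn out
  .F.FTT
  FTFTTT
  TTTTTT
  .TTTTT
  TT..T.
Step 2: 5 trees catch fire, 4 burn out
  ....FT
  .F.FTT
  FTFTTT
  .TTTTT
  TT..T.
Step 3: 5 trees catch fire, 5 burn out
  .....F
  ....FT
  .F.FTT
  .TFTTT
  TT..T.
Step 4: 4 trees catch fire, 5 burn out
  ......
  .....F
  ....FT
  .F.FTT
  TT..T.

......
.....F
....FT
.F.FTT
TT..T.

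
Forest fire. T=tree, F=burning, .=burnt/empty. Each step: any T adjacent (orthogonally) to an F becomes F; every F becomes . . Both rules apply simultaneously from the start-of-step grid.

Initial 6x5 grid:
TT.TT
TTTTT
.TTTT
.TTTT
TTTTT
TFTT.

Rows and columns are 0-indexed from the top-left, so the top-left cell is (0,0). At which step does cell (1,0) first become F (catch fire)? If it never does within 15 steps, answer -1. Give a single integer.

Step 1: cell (1,0)='T' (+3 fires, +1 burnt)
Step 2: cell (1,0)='T' (+4 fires, +3 burnt)
Step 3: cell (1,0)='T' (+3 fires, +4 burnt)
Step 4: cell (1,0)='T' (+4 fires, +3 burnt)
Step 5: cell (1,0)='F' (+5 fires, +4 burnt)
  -> target ignites at step 5
Step 6: cell (1,0)='.' (+3 fires, +5 burnt)
Step 7: cell (1,0)='.' (+2 fires, +3 burnt)
Step 8: cell (1,0)='.' (+1 fires, +2 burnt)
Step 9: cell (1,0)='.' (+0 fires, +1 burnt)
  fire out at step 9

5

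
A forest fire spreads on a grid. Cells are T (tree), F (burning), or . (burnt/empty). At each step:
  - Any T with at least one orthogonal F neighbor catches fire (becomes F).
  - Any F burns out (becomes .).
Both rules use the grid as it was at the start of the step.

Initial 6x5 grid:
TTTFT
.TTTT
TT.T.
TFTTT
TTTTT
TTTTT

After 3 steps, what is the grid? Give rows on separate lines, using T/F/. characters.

Step 1: 7 trees catch fire, 2 burn out
  TTF.F
  .TTFT
  TF.T.
  F.FTT
  TFTTT
  TTTTT
Step 2: 10 trees catch fire, 7 burn out
  TF...
  .FF.F
  F..F.
  ...FT
  F.FTT
  TFTTT
Step 3: 5 trees catch fire, 10 burn out
  F....
  .....
  .....
  ....F
  ...FT
  F.FTT

F....
.....
.....
....F
...FT
F.FTT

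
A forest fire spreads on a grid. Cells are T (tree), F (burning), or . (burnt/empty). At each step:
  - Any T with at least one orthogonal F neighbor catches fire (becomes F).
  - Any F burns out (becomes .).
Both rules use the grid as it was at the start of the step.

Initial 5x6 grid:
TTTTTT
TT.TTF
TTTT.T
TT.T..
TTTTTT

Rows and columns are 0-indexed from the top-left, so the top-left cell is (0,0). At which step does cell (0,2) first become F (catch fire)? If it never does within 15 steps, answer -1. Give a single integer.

Step 1: cell (0,2)='T' (+3 fires, +1 burnt)
Step 2: cell (0,2)='T' (+2 fires, +3 burnt)
Step 3: cell (0,2)='T' (+2 fires, +2 burnt)
Step 4: cell (0,2)='F' (+3 fires, +2 burnt)
  -> target ignites at step 4
Step 5: cell (0,2)='.' (+3 fires, +3 burnt)
Step 6: cell (0,2)='.' (+6 fires, +3 burnt)
Step 7: cell (0,2)='.' (+4 fires, +6 burnt)
Step 8: cell (0,2)='.' (+1 fires, +4 burnt)
Step 9: cell (0,2)='.' (+0 fires, +1 burnt)
  fire out at step 9

4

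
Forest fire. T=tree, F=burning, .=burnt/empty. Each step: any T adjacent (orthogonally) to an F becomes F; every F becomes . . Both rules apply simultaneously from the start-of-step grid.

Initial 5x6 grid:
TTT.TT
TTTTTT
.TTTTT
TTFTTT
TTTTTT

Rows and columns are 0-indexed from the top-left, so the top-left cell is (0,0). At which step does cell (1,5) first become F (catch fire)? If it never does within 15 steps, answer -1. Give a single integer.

Step 1: cell (1,5)='T' (+4 fires, +1 burnt)
Step 2: cell (1,5)='T' (+7 fires, +4 burnt)
Step 3: cell (1,5)='T' (+7 fires, +7 burnt)
Step 4: cell (1,5)='T' (+5 fires, +7 burnt)
Step 5: cell (1,5)='F' (+3 fires, +5 burnt)
  -> target ignites at step 5
Step 6: cell (1,5)='.' (+1 fires, +3 burnt)
Step 7: cell (1,5)='.' (+0 fires, +1 burnt)
  fire out at step 7

5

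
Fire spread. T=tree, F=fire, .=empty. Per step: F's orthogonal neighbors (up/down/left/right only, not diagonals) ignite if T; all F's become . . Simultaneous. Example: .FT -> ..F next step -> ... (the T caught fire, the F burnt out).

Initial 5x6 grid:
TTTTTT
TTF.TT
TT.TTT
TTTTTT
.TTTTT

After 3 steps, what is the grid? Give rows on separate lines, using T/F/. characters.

Step 1: 2 trees catch fire, 1 burn out
  TTFTTT
  TF..TT
  TT.TTT
  TTTTTT
  .TTTTT
Step 2: 4 trees catch fire, 2 burn out
  TF.FTT
  F...TT
  TF.TTT
  TTTTTT
  .TTTTT
Step 3: 4 trees catch fire, 4 burn out
  F...FT
  ....TT
  F..TTT
  TFTTTT
  .TTTTT

F...FT
....TT
F..TTT
TFTTTT
.TTTTT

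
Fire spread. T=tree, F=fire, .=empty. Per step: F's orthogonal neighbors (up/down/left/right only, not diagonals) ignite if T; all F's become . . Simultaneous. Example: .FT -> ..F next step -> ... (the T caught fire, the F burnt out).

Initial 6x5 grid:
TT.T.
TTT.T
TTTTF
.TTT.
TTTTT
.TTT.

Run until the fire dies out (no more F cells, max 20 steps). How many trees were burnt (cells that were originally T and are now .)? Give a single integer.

Answer: 21

Derivation:
Step 1: +2 fires, +1 burnt (F count now 2)
Step 2: +2 fires, +2 burnt (F count now 2)
Step 3: +4 fires, +2 burnt (F count now 4)
Step 4: +6 fires, +4 burnt (F count now 6)
Step 5: +4 fires, +6 burnt (F count now 4)
Step 6: +3 fires, +4 burnt (F count now 3)
Step 7: +0 fires, +3 burnt (F count now 0)
Fire out after step 7
Initially T: 22, now '.': 29
Total burnt (originally-T cells now '.'): 21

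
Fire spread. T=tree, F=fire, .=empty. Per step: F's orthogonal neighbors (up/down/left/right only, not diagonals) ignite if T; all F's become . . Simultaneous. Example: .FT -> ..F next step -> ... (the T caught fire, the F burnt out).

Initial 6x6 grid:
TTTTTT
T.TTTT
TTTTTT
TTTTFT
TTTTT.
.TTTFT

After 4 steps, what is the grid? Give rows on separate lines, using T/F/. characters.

Step 1: 6 trees catch fire, 2 burn out
  TTTTTT
  T.TTTT
  TTTTFT
  TTTF.F
  TTTTF.
  .TTF.F
Step 2: 6 trees catch fire, 6 burn out
  TTTTTT
  T.TTFT
  TTTF.F
  TTF...
  TTTF..
  .TF...
Step 3: 7 trees catch fire, 6 burn out
  TTTTFT
  T.TF.F
  TTF...
  TF....
  TTF...
  .F....
Step 4: 6 trees catch fire, 7 burn out
  TTTF.F
  T.F...
  TF....
  F.....
  TF....
  ......

TTTF.F
T.F...
TF....
F.....
TF....
......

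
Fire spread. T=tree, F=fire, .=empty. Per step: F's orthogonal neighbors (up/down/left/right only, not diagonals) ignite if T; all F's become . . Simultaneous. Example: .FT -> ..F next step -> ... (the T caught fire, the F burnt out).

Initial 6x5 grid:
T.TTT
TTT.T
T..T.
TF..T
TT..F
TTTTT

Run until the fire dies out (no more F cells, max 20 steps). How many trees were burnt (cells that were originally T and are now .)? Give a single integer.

Answer: 18

Derivation:
Step 1: +4 fires, +2 burnt (F count now 4)
Step 2: +4 fires, +4 burnt (F count now 4)
Step 3: +3 fires, +4 burnt (F count now 3)
Step 4: +2 fires, +3 burnt (F count now 2)
Step 5: +1 fires, +2 burnt (F count now 1)
Step 6: +1 fires, +1 burnt (F count now 1)
Step 7: +1 fires, +1 burnt (F count now 1)
Step 8: +1 fires, +1 burnt (F count now 1)
Step 9: +1 fires, +1 burnt (F count now 1)
Step 10: +0 fires, +1 burnt (F count now 0)
Fire out after step 10
Initially T: 19, now '.': 29
Total burnt (originally-T cells now '.'): 18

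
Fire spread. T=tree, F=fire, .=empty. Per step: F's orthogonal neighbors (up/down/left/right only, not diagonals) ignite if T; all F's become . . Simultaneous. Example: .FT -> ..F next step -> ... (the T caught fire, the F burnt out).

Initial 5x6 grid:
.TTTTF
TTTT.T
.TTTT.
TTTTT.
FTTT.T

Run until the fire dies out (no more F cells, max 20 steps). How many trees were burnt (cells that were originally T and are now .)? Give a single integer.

Step 1: +4 fires, +2 burnt (F count now 4)
Step 2: +3 fires, +4 burnt (F count now 3)
Step 3: +5 fires, +3 burnt (F count now 5)
Step 4: +6 fires, +5 burnt (F count now 6)
Step 5: +3 fires, +6 burnt (F count now 3)
Step 6: +0 fires, +3 burnt (F count now 0)
Fire out after step 6
Initially T: 22, now '.': 29
Total burnt (originally-T cells now '.'): 21

Answer: 21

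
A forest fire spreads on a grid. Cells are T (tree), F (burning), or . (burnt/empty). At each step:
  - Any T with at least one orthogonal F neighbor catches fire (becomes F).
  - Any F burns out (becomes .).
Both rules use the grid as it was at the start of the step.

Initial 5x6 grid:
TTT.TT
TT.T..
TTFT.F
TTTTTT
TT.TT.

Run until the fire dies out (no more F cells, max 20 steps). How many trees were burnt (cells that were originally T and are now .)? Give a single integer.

Answer: 19

Derivation:
Step 1: +4 fires, +2 burnt (F count now 4)
Step 2: +6 fires, +4 burnt (F count now 6)
Step 3: +6 fires, +6 burnt (F count now 6)
Step 4: +3 fires, +6 burnt (F count now 3)
Step 5: +0 fires, +3 burnt (F count now 0)
Fire out after step 5
Initially T: 21, now '.': 28
Total burnt (originally-T cells now '.'): 19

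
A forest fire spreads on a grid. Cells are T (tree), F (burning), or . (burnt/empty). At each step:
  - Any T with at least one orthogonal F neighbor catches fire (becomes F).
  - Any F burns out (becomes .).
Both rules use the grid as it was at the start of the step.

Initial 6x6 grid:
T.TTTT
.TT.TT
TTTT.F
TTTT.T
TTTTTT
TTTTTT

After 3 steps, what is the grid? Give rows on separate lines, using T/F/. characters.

Step 1: 2 trees catch fire, 1 burn out
  T.TTTT
  .TT.TF
  TTTT..
  TTTT.F
  TTTTTT
  TTTTTT
Step 2: 3 trees catch fire, 2 burn out
  T.TTTF
  .TT.F.
  TTTT..
  TTTT..
  TTTTTF
  TTTTTT
Step 3: 3 trees catch fire, 3 burn out
  T.TTF.
  .TT...
  TTTT..
  TTTT..
  TTTTF.
  TTTTTF

T.TTF.
.TT...
TTTT..
TTTT..
TTTTF.
TTTTTF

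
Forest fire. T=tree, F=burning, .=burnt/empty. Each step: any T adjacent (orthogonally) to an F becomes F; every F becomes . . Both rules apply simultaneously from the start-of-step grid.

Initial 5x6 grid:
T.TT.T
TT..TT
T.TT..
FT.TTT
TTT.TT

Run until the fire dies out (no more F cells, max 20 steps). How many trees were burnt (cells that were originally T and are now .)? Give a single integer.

Answer: 8

Derivation:
Step 1: +3 fires, +1 burnt (F count now 3)
Step 2: +2 fires, +3 burnt (F count now 2)
Step 3: +3 fires, +2 burnt (F count now 3)
Step 4: +0 fires, +3 burnt (F count now 0)
Fire out after step 4
Initially T: 20, now '.': 18
Total burnt (originally-T cells now '.'): 8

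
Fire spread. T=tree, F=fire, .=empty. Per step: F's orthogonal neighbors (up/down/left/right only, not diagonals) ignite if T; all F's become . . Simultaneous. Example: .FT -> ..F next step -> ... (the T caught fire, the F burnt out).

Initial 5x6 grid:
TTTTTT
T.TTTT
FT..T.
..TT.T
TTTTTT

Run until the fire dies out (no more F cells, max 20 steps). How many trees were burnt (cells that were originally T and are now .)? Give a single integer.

Answer: 13

Derivation:
Step 1: +2 fires, +1 burnt (F count now 2)
Step 2: +1 fires, +2 burnt (F count now 1)
Step 3: +1 fires, +1 burnt (F count now 1)
Step 4: +1 fires, +1 burnt (F count now 1)
Step 5: +2 fires, +1 burnt (F count now 2)
Step 6: +2 fires, +2 burnt (F count now 2)
Step 7: +2 fires, +2 burnt (F count now 2)
Step 8: +2 fires, +2 burnt (F count now 2)
Step 9: +0 fires, +2 burnt (F count now 0)
Fire out after step 9
Initially T: 22, now '.': 21
Total burnt (originally-T cells now '.'): 13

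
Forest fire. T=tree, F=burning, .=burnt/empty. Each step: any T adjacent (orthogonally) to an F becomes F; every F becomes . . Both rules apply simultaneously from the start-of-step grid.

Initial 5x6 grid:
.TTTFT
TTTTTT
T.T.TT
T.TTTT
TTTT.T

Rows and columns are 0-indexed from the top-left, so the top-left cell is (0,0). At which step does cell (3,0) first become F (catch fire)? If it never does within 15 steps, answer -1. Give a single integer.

Step 1: cell (3,0)='T' (+3 fires, +1 burnt)
Step 2: cell (3,0)='T' (+4 fires, +3 burnt)
Step 3: cell (3,0)='T' (+4 fires, +4 burnt)
Step 4: cell (3,0)='T' (+4 fires, +4 burnt)
Step 5: cell (3,0)='T' (+4 fires, +4 burnt)
Step 6: cell (3,0)='T' (+2 fires, +4 burnt)
Step 7: cell (3,0)='F' (+2 fires, +2 burnt)
  -> target ignites at step 7
Step 8: cell (3,0)='.' (+1 fires, +2 burnt)
Step 9: cell (3,0)='.' (+0 fires, +1 burnt)
  fire out at step 9

7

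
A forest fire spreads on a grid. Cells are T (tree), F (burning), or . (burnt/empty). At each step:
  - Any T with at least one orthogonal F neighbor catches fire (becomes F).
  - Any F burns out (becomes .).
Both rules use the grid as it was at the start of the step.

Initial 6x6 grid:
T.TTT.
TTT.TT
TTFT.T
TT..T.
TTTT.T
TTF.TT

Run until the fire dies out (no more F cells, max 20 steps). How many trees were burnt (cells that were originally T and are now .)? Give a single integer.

Answer: 21

Derivation:
Step 1: +5 fires, +2 burnt (F count now 5)
Step 2: +7 fires, +5 burnt (F count now 7)
Step 3: +4 fires, +7 burnt (F count now 4)
Step 4: +2 fires, +4 burnt (F count now 2)
Step 5: +1 fires, +2 burnt (F count now 1)
Step 6: +1 fires, +1 burnt (F count now 1)
Step 7: +1 fires, +1 burnt (F count now 1)
Step 8: +0 fires, +1 burnt (F count now 0)
Fire out after step 8
Initially T: 25, now '.': 32
Total burnt (originally-T cells now '.'): 21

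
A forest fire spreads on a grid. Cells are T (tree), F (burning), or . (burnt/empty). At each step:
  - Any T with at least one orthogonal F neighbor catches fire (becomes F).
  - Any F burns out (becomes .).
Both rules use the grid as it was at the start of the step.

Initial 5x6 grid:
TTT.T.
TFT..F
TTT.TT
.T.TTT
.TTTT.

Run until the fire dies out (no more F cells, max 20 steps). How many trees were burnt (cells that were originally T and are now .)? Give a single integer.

Answer: 18

Derivation:
Step 1: +5 fires, +2 burnt (F count now 5)
Step 2: +7 fires, +5 burnt (F count now 7)
Step 3: +2 fires, +7 burnt (F count now 2)
Step 4: +3 fires, +2 burnt (F count now 3)
Step 5: +1 fires, +3 burnt (F count now 1)
Step 6: +0 fires, +1 burnt (F count now 0)
Fire out after step 6
Initially T: 19, now '.': 29
Total burnt (originally-T cells now '.'): 18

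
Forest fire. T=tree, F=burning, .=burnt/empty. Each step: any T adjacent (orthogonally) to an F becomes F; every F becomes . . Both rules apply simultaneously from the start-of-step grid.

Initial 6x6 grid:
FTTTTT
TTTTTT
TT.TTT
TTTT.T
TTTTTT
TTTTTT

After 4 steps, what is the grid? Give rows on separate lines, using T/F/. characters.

Step 1: 2 trees catch fire, 1 burn out
  .FTTTT
  FTTTTT
  TT.TTT
  TTTT.T
  TTTTTT
  TTTTTT
Step 2: 3 trees catch fire, 2 burn out
  ..FTTT
  .FTTTT
  FT.TTT
  TTTT.T
  TTTTTT
  TTTTTT
Step 3: 4 trees catch fire, 3 burn out
  ...FTT
  ..FTTT
  .F.TTT
  FTTT.T
  TTTTTT
  TTTTTT
Step 4: 4 trees catch fire, 4 burn out
  ....FT
  ...FTT
  ...TTT
  .FTT.T
  FTTTTT
  TTTTTT

....FT
...FTT
...TTT
.FTT.T
FTTTTT
TTTTTT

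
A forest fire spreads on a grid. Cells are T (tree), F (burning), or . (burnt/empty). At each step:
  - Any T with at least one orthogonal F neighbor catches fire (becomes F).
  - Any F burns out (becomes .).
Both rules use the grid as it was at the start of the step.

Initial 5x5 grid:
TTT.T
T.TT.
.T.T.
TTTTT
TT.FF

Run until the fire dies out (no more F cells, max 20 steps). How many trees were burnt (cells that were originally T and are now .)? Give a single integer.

Answer: 15

Derivation:
Step 1: +2 fires, +2 burnt (F count now 2)
Step 2: +2 fires, +2 burnt (F count now 2)
Step 3: +2 fires, +2 burnt (F count now 2)
Step 4: +4 fires, +2 burnt (F count now 4)
Step 5: +2 fires, +4 burnt (F count now 2)
Step 6: +1 fires, +2 burnt (F count now 1)
Step 7: +1 fires, +1 burnt (F count now 1)
Step 8: +1 fires, +1 burnt (F count now 1)
Step 9: +0 fires, +1 burnt (F count now 0)
Fire out after step 9
Initially T: 16, now '.': 24
Total burnt (originally-T cells now '.'): 15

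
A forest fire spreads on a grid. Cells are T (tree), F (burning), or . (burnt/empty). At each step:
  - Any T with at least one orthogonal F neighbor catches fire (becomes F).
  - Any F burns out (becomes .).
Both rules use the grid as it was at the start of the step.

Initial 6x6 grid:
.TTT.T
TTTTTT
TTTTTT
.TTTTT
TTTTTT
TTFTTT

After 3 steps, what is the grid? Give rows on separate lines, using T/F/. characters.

Step 1: 3 trees catch fire, 1 burn out
  .TTT.T
  TTTTTT
  TTTTTT
  .TTTTT
  TTFTTT
  TF.FTT
Step 2: 5 trees catch fire, 3 burn out
  .TTT.T
  TTTTTT
  TTTTTT
  .TFTTT
  TF.FTT
  F...FT
Step 3: 6 trees catch fire, 5 burn out
  .TTT.T
  TTTTTT
  TTFTTT
  .F.FTT
  F...FT
  .....F

.TTT.T
TTTTTT
TTFTTT
.F.FTT
F...FT
.....F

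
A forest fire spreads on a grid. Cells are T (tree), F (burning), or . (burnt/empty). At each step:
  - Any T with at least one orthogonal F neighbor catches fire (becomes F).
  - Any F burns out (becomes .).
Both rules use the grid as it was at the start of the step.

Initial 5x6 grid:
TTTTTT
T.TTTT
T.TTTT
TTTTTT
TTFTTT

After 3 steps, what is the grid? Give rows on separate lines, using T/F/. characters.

Step 1: 3 trees catch fire, 1 burn out
  TTTTTT
  T.TTTT
  T.TTTT
  TTFTTT
  TF.FTT
Step 2: 5 trees catch fire, 3 burn out
  TTTTTT
  T.TTTT
  T.FTTT
  TF.FTT
  F...FT
Step 3: 5 trees catch fire, 5 burn out
  TTTTTT
  T.FTTT
  T..FTT
  F...FT
  .....F

TTTTTT
T.FTTT
T..FTT
F...FT
.....F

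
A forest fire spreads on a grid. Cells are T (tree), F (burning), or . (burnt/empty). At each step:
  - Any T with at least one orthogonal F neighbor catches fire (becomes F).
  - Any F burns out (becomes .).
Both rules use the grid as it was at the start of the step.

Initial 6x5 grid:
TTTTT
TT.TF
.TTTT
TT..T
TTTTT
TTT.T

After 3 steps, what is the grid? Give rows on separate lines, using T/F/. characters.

Step 1: 3 trees catch fire, 1 burn out
  TTTTF
  TT.F.
  .TTTF
  TT..T
  TTTTT
  TTT.T
Step 2: 3 trees catch fire, 3 burn out
  TTTF.
  TT...
  .TTF.
  TT..F
  TTTTT
  TTT.T
Step 3: 3 trees catch fire, 3 burn out
  TTF..
  TT...
  .TF..
  TT...
  TTTTF
  TTT.T

TTF..
TT...
.TF..
TT...
TTTTF
TTT.T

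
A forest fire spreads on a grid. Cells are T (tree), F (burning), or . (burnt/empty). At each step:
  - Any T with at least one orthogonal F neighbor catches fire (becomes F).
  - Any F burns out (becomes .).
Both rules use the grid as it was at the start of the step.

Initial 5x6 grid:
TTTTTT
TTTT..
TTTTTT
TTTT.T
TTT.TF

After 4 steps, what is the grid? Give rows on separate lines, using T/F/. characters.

Step 1: 2 trees catch fire, 1 burn out
  TTTTTT
  TTTT..
  TTTTTT
  TTTT.F
  TTT.F.
Step 2: 1 trees catch fire, 2 burn out
  TTTTTT
  TTTT..
  TTTTTF
  TTTT..
  TTT...
Step 3: 1 trees catch fire, 1 burn out
  TTTTTT
  TTTT..
  TTTTF.
  TTTT..
  TTT...
Step 4: 1 trees catch fire, 1 burn out
  TTTTTT
  TTTT..
  TTTF..
  TTTT..
  TTT...

TTTTTT
TTTT..
TTTF..
TTTT..
TTT...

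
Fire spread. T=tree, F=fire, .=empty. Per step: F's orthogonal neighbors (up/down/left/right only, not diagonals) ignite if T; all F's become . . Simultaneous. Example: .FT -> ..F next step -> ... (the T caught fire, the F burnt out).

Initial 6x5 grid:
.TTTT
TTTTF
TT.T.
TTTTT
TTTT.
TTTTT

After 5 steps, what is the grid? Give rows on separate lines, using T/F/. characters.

Step 1: 2 trees catch fire, 1 burn out
  .TTTF
  TTTF.
  TT.T.
  TTTTT
  TTTT.
  TTTTT
Step 2: 3 trees catch fire, 2 burn out
  .TTF.
  TTF..
  TT.F.
  TTTTT
  TTTT.
  TTTTT
Step 3: 3 trees catch fire, 3 burn out
  .TF..
  TF...
  TT...
  TTTFT
  TTTT.
  TTTTT
Step 4: 6 trees catch fire, 3 burn out
  .F...
  F....
  TF...
  TTF.F
  TTTF.
  TTTTT
Step 5: 4 trees catch fire, 6 burn out
  .....
  .....
  F....
  TF...
  TTF..
  TTTFT

.....
.....
F....
TF...
TTF..
TTTFT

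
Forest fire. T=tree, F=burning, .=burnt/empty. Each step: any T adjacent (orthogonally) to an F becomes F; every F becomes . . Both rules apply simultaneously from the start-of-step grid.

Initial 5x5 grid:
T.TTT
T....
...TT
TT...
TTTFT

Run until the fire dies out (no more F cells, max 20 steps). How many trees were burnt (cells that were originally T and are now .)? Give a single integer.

Step 1: +2 fires, +1 burnt (F count now 2)
Step 2: +1 fires, +2 burnt (F count now 1)
Step 3: +2 fires, +1 burnt (F count now 2)
Step 4: +1 fires, +2 burnt (F count now 1)
Step 5: +0 fires, +1 burnt (F count now 0)
Fire out after step 5
Initially T: 13, now '.': 18
Total burnt (originally-T cells now '.'): 6

Answer: 6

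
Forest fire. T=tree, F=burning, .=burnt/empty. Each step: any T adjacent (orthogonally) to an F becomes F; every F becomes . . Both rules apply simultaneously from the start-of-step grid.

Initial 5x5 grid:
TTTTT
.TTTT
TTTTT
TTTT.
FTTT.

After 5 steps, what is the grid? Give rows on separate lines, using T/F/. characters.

Step 1: 2 trees catch fire, 1 burn out
  TTTTT
  .TTTT
  TTTTT
  FTTT.
  .FTT.
Step 2: 3 trees catch fire, 2 burn out
  TTTTT
  .TTTT
  FTTTT
  .FTT.
  ..FT.
Step 3: 3 trees catch fire, 3 burn out
  TTTTT
  .TTTT
  .FTTT
  ..FT.
  ...F.
Step 4: 3 trees catch fire, 3 burn out
  TTTTT
  .FTTT
  ..FTT
  ...F.
  .....
Step 5: 3 trees catch fire, 3 burn out
  TFTTT
  ..FTT
  ...FT
  .....
  .....

TFTTT
..FTT
...FT
.....
.....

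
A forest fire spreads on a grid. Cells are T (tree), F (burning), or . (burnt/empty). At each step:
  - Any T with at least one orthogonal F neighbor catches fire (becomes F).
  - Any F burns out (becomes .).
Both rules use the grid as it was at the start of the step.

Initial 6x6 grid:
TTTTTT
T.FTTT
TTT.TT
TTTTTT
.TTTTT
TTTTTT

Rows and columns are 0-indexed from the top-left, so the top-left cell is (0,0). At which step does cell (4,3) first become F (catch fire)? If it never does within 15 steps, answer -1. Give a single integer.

Step 1: cell (4,3)='T' (+3 fires, +1 burnt)
Step 2: cell (4,3)='T' (+5 fires, +3 burnt)
Step 3: cell (4,3)='T' (+8 fires, +5 burnt)
Step 4: cell (4,3)='F' (+8 fires, +8 burnt)
  -> target ignites at step 4
Step 5: cell (4,3)='.' (+4 fires, +8 burnt)
Step 6: cell (4,3)='.' (+3 fires, +4 burnt)
Step 7: cell (4,3)='.' (+1 fires, +3 burnt)
Step 8: cell (4,3)='.' (+0 fires, +1 burnt)
  fire out at step 8

4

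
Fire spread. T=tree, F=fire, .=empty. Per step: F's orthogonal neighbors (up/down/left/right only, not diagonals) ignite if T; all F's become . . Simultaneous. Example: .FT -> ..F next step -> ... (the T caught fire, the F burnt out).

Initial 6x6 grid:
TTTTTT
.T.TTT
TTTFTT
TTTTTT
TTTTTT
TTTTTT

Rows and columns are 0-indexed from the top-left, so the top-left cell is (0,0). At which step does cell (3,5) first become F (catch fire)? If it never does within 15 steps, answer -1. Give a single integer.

Step 1: cell (3,5)='T' (+4 fires, +1 burnt)
Step 2: cell (3,5)='T' (+7 fires, +4 burnt)
Step 3: cell (3,5)='F' (+10 fires, +7 burnt)
  -> target ignites at step 3
Step 4: cell (3,5)='.' (+7 fires, +10 burnt)
Step 5: cell (3,5)='.' (+4 fires, +7 burnt)
Step 6: cell (3,5)='.' (+1 fires, +4 burnt)
Step 7: cell (3,5)='.' (+0 fires, +1 burnt)
  fire out at step 7

3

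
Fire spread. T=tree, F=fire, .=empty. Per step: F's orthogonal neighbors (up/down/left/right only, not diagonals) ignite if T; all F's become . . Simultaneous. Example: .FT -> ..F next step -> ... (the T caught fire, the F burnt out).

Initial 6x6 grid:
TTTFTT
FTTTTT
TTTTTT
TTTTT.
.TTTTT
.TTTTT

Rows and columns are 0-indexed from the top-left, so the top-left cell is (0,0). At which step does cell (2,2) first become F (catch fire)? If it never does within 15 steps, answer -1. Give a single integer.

Step 1: cell (2,2)='T' (+6 fires, +2 burnt)
Step 2: cell (2,2)='T' (+7 fires, +6 burnt)
Step 3: cell (2,2)='F' (+5 fires, +7 burnt)
  -> target ignites at step 3
Step 4: cell (2,2)='.' (+5 fires, +5 burnt)
Step 5: cell (2,2)='.' (+4 fires, +5 burnt)
Step 6: cell (2,2)='.' (+3 fires, +4 burnt)
Step 7: cell (2,2)='.' (+1 fires, +3 burnt)
Step 8: cell (2,2)='.' (+0 fires, +1 burnt)
  fire out at step 8

3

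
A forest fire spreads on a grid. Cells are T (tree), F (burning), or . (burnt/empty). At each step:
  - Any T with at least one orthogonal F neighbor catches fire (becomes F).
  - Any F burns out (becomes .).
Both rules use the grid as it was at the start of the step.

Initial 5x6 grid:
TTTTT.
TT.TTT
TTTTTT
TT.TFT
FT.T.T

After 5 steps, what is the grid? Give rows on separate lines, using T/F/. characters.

Step 1: 5 trees catch fire, 2 burn out
  TTTTT.
  TT.TTT
  TTTTFT
  FT.F.F
  .F.T.T
Step 2: 7 trees catch fire, 5 burn out
  TTTTT.
  TT.TFT
  FTTF.F
  .F....
  ...F.F
Step 3: 6 trees catch fire, 7 burn out
  TTTTF.
  FT.F.F
  .FF...
  ......
  ......
Step 4: 3 trees catch fire, 6 burn out
  FTTF..
  .F....
  ......
  ......
  ......
Step 5: 2 trees catch fire, 3 burn out
  .FF...
  ......
  ......
  ......
  ......

.FF...
......
......
......
......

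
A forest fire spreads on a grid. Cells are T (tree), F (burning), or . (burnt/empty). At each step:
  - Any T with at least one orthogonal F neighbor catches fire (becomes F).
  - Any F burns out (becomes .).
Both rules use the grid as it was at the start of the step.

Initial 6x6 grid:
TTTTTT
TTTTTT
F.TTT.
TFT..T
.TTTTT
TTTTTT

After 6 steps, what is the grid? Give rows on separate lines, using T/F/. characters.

Step 1: 4 trees catch fire, 2 burn out
  TTTTTT
  FTTTTT
  ..TTT.
  F.F..T
  .FTTTT
  TTTTTT
Step 2: 5 trees catch fire, 4 burn out
  FTTTTT
  .FTTTT
  ..FTT.
  .....T
  ..FTTT
  TFTTTT
Step 3: 6 trees catch fire, 5 burn out
  .FTTTT
  ..FTTT
  ...FT.
  .....T
  ...FTT
  F.FTTT
Step 4: 5 trees catch fire, 6 burn out
  ..FTTT
  ...FTT
  ....F.
  .....T
  ....FT
  ...FTT
Step 5: 4 trees catch fire, 5 burn out
  ...FTT
  ....FT
  ......
  .....T
  .....F
  ....FT
Step 6: 4 trees catch fire, 4 burn out
  ....FT
  .....F
  ......
  .....F
  ......
  .....F

....FT
.....F
......
.....F
......
.....F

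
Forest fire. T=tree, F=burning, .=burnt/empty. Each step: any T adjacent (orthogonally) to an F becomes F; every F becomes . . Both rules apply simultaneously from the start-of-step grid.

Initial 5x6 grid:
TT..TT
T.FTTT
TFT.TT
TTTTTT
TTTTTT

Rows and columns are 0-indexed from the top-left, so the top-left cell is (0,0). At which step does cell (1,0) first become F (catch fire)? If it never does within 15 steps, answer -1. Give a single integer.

Step 1: cell (1,0)='T' (+4 fires, +2 burnt)
Step 2: cell (1,0)='F' (+5 fires, +4 burnt)
  -> target ignites at step 2
Step 3: cell (1,0)='.' (+7 fires, +5 burnt)
Step 4: cell (1,0)='.' (+5 fires, +7 burnt)
Step 5: cell (1,0)='.' (+2 fires, +5 burnt)
Step 6: cell (1,0)='.' (+1 fires, +2 burnt)
Step 7: cell (1,0)='.' (+0 fires, +1 burnt)
  fire out at step 7

2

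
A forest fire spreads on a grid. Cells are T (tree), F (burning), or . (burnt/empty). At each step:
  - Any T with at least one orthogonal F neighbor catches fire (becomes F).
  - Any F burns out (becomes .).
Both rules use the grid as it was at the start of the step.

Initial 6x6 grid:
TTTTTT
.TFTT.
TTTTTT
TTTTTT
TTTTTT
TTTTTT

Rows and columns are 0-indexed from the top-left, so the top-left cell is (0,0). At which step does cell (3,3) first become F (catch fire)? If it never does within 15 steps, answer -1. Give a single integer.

Step 1: cell (3,3)='T' (+4 fires, +1 burnt)
Step 2: cell (3,3)='T' (+6 fires, +4 burnt)
Step 3: cell (3,3)='F' (+7 fires, +6 burnt)
  -> target ignites at step 3
Step 4: cell (3,3)='.' (+7 fires, +7 burnt)
Step 5: cell (3,3)='.' (+5 fires, +7 burnt)
Step 6: cell (3,3)='.' (+3 fires, +5 burnt)
Step 7: cell (3,3)='.' (+1 fires, +3 burnt)
Step 8: cell (3,3)='.' (+0 fires, +1 burnt)
  fire out at step 8

3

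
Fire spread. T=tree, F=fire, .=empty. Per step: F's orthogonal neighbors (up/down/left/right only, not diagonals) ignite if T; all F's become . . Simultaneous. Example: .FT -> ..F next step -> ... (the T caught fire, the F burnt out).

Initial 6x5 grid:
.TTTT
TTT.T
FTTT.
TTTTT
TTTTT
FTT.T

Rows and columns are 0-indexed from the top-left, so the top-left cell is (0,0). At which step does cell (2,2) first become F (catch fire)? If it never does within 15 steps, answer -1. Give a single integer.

Step 1: cell (2,2)='T' (+5 fires, +2 burnt)
Step 2: cell (2,2)='F' (+5 fires, +5 burnt)
  -> target ignites at step 2
Step 3: cell (2,2)='.' (+5 fires, +5 burnt)
Step 4: cell (2,2)='.' (+3 fires, +5 burnt)
Step 5: cell (2,2)='.' (+3 fires, +3 burnt)
Step 6: cell (2,2)='.' (+2 fires, +3 burnt)
Step 7: cell (2,2)='.' (+1 fires, +2 burnt)
Step 8: cell (2,2)='.' (+0 fires, +1 burnt)
  fire out at step 8

2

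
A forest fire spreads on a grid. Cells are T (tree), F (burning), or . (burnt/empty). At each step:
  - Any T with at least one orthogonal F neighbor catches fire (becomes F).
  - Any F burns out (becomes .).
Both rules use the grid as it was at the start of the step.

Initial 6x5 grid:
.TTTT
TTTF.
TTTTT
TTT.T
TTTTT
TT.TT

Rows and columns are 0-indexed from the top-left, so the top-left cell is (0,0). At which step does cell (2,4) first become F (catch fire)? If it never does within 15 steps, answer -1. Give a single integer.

Step 1: cell (2,4)='T' (+3 fires, +1 burnt)
Step 2: cell (2,4)='F' (+5 fires, +3 burnt)
  -> target ignites at step 2
Step 3: cell (2,4)='.' (+5 fires, +5 burnt)
Step 4: cell (2,4)='.' (+4 fires, +5 burnt)
Step 5: cell (2,4)='.' (+4 fires, +4 burnt)
Step 6: cell (2,4)='.' (+3 fires, +4 burnt)
Step 7: cell (2,4)='.' (+1 fires, +3 burnt)
Step 8: cell (2,4)='.' (+0 fires, +1 burnt)
  fire out at step 8

2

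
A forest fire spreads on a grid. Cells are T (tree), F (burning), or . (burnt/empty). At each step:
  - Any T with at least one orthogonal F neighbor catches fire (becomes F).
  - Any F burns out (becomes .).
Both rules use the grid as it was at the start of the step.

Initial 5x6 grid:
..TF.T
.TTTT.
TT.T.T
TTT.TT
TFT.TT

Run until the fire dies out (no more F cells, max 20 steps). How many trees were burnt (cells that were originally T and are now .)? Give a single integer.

Step 1: +5 fires, +2 burnt (F count now 5)
Step 2: +6 fires, +5 burnt (F count now 6)
Step 3: +2 fires, +6 burnt (F count now 2)
Step 4: +0 fires, +2 burnt (F count now 0)
Fire out after step 4
Initially T: 19, now '.': 24
Total burnt (originally-T cells now '.'): 13

Answer: 13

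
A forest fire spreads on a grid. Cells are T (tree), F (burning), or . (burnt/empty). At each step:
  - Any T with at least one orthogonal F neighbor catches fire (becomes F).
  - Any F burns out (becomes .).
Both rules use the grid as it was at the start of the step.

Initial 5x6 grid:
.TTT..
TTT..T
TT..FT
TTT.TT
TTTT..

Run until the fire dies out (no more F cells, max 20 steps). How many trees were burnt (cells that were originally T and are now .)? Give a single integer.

Step 1: +2 fires, +1 burnt (F count now 2)
Step 2: +2 fires, +2 burnt (F count now 2)
Step 3: +0 fires, +2 burnt (F count now 0)
Fire out after step 3
Initially T: 19, now '.': 15
Total burnt (originally-T cells now '.'): 4

Answer: 4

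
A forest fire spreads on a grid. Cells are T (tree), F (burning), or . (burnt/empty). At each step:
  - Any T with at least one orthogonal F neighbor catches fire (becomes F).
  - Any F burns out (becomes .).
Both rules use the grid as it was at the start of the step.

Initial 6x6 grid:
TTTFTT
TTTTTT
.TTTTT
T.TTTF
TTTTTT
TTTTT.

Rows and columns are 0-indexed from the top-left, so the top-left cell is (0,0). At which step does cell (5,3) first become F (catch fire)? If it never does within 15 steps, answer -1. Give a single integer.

Step 1: cell (5,3)='T' (+6 fires, +2 burnt)
Step 2: cell (5,3)='T' (+9 fires, +6 burnt)
Step 3: cell (5,3)='T' (+6 fires, +9 burnt)
Step 4: cell (5,3)='F' (+4 fires, +6 burnt)
  -> target ignites at step 4
Step 5: cell (5,3)='.' (+2 fires, +4 burnt)
Step 6: cell (5,3)='.' (+2 fires, +2 burnt)
Step 7: cell (5,3)='.' (+2 fires, +2 burnt)
Step 8: cell (5,3)='.' (+0 fires, +2 burnt)
  fire out at step 8

4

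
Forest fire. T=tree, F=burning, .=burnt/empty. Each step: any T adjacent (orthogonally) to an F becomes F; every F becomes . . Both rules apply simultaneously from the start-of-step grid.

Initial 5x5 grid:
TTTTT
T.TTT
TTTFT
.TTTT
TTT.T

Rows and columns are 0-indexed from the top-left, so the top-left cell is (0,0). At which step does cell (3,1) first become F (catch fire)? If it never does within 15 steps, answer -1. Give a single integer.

Step 1: cell (3,1)='T' (+4 fires, +1 burnt)
Step 2: cell (3,1)='T' (+6 fires, +4 burnt)
Step 3: cell (3,1)='F' (+6 fires, +6 burnt)
  -> target ignites at step 3
Step 4: cell (3,1)='.' (+3 fires, +6 burnt)
Step 5: cell (3,1)='.' (+2 fires, +3 burnt)
Step 6: cell (3,1)='.' (+0 fires, +2 burnt)
  fire out at step 6

3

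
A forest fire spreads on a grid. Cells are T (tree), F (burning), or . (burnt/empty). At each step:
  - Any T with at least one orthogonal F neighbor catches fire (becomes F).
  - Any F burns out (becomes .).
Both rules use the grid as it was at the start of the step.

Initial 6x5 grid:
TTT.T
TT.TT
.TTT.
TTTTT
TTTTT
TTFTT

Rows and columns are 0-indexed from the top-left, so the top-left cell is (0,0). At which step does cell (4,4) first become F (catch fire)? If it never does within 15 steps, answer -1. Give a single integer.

Step 1: cell (4,4)='T' (+3 fires, +1 burnt)
Step 2: cell (4,4)='T' (+5 fires, +3 burnt)
Step 3: cell (4,4)='F' (+5 fires, +5 burnt)
  -> target ignites at step 3
Step 4: cell (4,4)='.' (+4 fires, +5 burnt)
Step 5: cell (4,4)='.' (+2 fires, +4 burnt)
Step 6: cell (4,4)='.' (+3 fires, +2 burnt)
Step 7: cell (4,4)='.' (+3 fires, +3 burnt)
Step 8: cell (4,4)='.' (+0 fires, +3 burnt)
  fire out at step 8

3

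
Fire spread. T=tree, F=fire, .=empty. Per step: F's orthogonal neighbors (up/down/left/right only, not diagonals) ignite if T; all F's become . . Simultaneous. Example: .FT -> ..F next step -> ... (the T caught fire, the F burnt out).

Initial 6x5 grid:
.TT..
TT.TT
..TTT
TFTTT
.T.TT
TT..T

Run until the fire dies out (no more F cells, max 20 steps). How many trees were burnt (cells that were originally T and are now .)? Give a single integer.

Answer: 15

Derivation:
Step 1: +3 fires, +1 burnt (F count now 3)
Step 2: +3 fires, +3 burnt (F count now 3)
Step 3: +4 fires, +3 burnt (F count now 4)
Step 4: +3 fires, +4 burnt (F count now 3)
Step 5: +2 fires, +3 burnt (F count now 2)
Step 6: +0 fires, +2 burnt (F count now 0)
Fire out after step 6
Initially T: 19, now '.': 26
Total burnt (originally-T cells now '.'): 15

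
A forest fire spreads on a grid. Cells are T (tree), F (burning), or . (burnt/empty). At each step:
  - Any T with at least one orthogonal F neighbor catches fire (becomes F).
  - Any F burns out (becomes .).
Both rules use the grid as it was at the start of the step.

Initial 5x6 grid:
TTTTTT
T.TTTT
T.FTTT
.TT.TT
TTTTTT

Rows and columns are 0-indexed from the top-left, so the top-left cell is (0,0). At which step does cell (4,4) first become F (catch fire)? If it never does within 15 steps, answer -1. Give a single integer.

Step 1: cell (4,4)='T' (+3 fires, +1 burnt)
Step 2: cell (4,4)='T' (+5 fires, +3 burnt)
Step 3: cell (4,4)='T' (+7 fires, +5 burnt)
Step 4: cell (4,4)='F' (+6 fires, +7 burnt)
  -> target ignites at step 4
Step 5: cell (4,4)='.' (+3 fires, +6 burnt)
Step 6: cell (4,4)='.' (+1 fires, +3 burnt)
Step 7: cell (4,4)='.' (+0 fires, +1 burnt)
  fire out at step 7

4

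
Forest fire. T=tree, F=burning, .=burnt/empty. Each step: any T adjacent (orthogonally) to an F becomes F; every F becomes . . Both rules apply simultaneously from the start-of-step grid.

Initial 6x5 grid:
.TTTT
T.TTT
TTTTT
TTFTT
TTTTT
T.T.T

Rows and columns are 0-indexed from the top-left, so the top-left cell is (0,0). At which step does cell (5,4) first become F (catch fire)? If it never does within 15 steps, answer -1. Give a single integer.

Step 1: cell (5,4)='T' (+4 fires, +1 burnt)
Step 2: cell (5,4)='T' (+8 fires, +4 burnt)
Step 3: cell (5,4)='T' (+6 fires, +8 burnt)
Step 4: cell (5,4)='F' (+6 fires, +6 burnt)
  -> target ignites at step 4
Step 5: cell (5,4)='.' (+1 fires, +6 burnt)
Step 6: cell (5,4)='.' (+0 fires, +1 burnt)
  fire out at step 6

4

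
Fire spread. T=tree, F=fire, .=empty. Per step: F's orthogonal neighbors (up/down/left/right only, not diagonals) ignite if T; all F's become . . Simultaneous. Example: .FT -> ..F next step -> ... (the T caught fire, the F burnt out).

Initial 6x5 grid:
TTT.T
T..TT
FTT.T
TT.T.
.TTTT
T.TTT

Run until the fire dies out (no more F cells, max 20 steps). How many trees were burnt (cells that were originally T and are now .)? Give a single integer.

Answer: 16

Derivation:
Step 1: +3 fires, +1 burnt (F count now 3)
Step 2: +3 fires, +3 burnt (F count now 3)
Step 3: +2 fires, +3 burnt (F count now 2)
Step 4: +2 fires, +2 burnt (F count now 2)
Step 5: +2 fires, +2 burnt (F count now 2)
Step 6: +3 fires, +2 burnt (F count now 3)
Step 7: +1 fires, +3 burnt (F count now 1)
Step 8: +0 fires, +1 burnt (F count now 0)
Fire out after step 8
Initially T: 21, now '.': 25
Total burnt (originally-T cells now '.'): 16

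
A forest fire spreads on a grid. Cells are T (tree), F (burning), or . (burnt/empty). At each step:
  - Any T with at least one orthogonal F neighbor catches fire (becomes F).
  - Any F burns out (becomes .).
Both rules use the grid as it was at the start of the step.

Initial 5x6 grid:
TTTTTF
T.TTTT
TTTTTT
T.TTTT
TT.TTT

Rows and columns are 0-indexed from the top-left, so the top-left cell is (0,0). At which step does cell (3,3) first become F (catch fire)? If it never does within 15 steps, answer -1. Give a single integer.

Step 1: cell (3,3)='T' (+2 fires, +1 burnt)
Step 2: cell (3,3)='T' (+3 fires, +2 burnt)
Step 3: cell (3,3)='T' (+4 fires, +3 burnt)
Step 4: cell (3,3)='T' (+5 fires, +4 burnt)
Step 5: cell (3,3)='F' (+4 fires, +5 burnt)
  -> target ignites at step 5
Step 6: cell (3,3)='.' (+4 fires, +4 burnt)
Step 7: cell (3,3)='.' (+1 fires, +4 burnt)
Step 8: cell (3,3)='.' (+1 fires, +1 burnt)
Step 9: cell (3,3)='.' (+1 fires, +1 burnt)
Step 10: cell (3,3)='.' (+1 fires, +1 burnt)
Step 11: cell (3,3)='.' (+0 fires, +1 burnt)
  fire out at step 11

5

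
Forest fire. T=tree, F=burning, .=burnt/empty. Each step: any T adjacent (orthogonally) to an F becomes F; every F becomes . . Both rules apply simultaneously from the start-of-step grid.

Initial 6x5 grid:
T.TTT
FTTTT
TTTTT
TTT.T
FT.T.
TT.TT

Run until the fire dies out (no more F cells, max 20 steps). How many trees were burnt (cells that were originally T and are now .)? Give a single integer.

Step 1: +6 fires, +2 burnt (F count now 6)
Step 2: +4 fires, +6 burnt (F count now 4)
Step 3: +4 fires, +4 burnt (F count now 4)
Step 4: +3 fires, +4 burnt (F count now 3)
Step 5: +2 fires, +3 burnt (F count now 2)
Step 6: +1 fires, +2 burnt (F count now 1)
Step 7: +0 fires, +1 burnt (F count now 0)
Fire out after step 7
Initially T: 23, now '.': 27
Total burnt (originally-T cells now '.'): 20

Answer: 20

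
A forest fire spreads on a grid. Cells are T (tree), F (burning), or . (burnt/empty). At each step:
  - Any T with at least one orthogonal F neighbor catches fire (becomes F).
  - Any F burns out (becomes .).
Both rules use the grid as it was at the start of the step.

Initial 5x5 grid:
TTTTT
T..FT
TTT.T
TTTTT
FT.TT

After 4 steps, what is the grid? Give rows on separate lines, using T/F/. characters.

Step 1: 4 trees catch fire, 2 burn out
  TTTFT
  T...F
  TTT.T
  FTTTT
  .F.TT
Step 2: 5 trees catch fire, 4 burn out
  TTF.F
  T....
  FTT.F
  .FTTT
  ...TT
Step 3: 5 trees catch fire, 5 burn out
  TF...
  F....
  .FT..
  ..FTF
  ...TT
Step 4: 4 trees catch fire, 5 burn out
  F....
  .....
  ..F..
  ...F.
  ...TF

F....
.....
..F..
...F.
...TF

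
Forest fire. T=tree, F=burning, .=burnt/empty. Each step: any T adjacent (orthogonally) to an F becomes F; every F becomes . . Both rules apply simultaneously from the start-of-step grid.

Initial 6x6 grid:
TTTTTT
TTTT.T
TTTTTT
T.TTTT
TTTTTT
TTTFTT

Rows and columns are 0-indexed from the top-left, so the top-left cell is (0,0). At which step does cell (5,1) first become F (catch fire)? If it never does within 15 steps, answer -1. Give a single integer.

Step 1: cell (5,1)='T' (+3 fires, +1 burnt)
Step 2: cell (5,1)='F' (+5 fires, +3 burnt)
  -> target ignites at step 2
Step 3: cell (5,1)='.' (+6 fires, +5 burnt)
Step 4: cell (5,1)='.' (+5 fires, +6 burnt)
Step 5: cell (5,1)='.' (+5 fires, +5 burnt)
Step 6: cell (5,1)='.' (+5 fires, +5 burnt)
Step 7: cell (5,1)='.' (+3 fires, +5 burnt)
Step 8: cell (5,1)='.' (+1 fires, +3 burnt)
Step 9: cell (5,1)='.' (+0 fires, +1 burnt)
  fire out at step 9

2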